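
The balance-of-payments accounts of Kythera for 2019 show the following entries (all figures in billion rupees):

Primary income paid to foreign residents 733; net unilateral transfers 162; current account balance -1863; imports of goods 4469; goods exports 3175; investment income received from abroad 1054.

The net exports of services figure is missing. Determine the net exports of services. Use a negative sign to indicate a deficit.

-1052

Current account = goods balance + services balance + net primary income + net secondary income
Sum of the known components = -811
Net exports of services = CA - (known components) = -1863 - (-811) = -1052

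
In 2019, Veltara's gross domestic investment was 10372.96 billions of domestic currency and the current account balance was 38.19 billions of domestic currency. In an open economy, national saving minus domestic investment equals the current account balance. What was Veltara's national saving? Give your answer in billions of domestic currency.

S = I + CA = 10372.96 + 38.19 = 10411.15

10411.15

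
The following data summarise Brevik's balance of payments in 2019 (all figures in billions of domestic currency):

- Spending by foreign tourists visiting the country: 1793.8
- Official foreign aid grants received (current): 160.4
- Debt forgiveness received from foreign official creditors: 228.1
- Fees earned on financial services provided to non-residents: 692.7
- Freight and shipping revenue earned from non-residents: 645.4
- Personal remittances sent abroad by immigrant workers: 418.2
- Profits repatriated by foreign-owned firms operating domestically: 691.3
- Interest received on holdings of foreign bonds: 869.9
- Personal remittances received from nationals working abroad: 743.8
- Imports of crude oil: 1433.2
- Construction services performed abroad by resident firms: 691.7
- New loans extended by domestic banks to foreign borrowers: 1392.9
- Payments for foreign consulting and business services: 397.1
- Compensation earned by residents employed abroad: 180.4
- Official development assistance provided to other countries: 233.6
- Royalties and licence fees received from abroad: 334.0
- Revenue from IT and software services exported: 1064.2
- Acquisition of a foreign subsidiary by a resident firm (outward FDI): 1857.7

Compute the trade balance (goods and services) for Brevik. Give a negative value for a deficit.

Goods: -1433.2
Services: -397.1 + 645.4 + 692.7 + 1793.8 + 691.7 + 1064.2 + 334.0 = 4824.7
Trade balance = -1433.2 + 4824.7 = 3391.5
(Excluded from the trade balance — secondary income: official foreign aid grants received (current) 160.4, personal remittances sent abroad by immigrant workers 418.2, personal remittances received from nationals working abroad 743.8, official development assistance provided to other countries 233.6; capital account: debt forgiveness received from foreign official creditors 228.1; primary income: profits repatriated by foreign-owned firms operating domestically 691.3, interest received on holdings of foreign bonds 869.9, compensation earned by residents employed abroad 180.4; financial account: new loans extended by domestic banks to foreign borrowers 1392.9, acquisition of a foreign subsidiary by a resident firm (outward FDI) 1857.7.)

3391.5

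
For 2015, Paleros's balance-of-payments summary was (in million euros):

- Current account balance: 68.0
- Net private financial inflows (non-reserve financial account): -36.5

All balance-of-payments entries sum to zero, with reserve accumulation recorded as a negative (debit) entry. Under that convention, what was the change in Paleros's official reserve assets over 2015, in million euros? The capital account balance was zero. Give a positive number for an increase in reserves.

31.5

Official reserve transactions balance = -(68.0 + (-36.5)) = -31.5
An accumulation of reserves is recorded as a debit (negative entry), so the change in the stock of reserves is the negative of that balance.
Change in official reserves = -(-31.5) = 31.5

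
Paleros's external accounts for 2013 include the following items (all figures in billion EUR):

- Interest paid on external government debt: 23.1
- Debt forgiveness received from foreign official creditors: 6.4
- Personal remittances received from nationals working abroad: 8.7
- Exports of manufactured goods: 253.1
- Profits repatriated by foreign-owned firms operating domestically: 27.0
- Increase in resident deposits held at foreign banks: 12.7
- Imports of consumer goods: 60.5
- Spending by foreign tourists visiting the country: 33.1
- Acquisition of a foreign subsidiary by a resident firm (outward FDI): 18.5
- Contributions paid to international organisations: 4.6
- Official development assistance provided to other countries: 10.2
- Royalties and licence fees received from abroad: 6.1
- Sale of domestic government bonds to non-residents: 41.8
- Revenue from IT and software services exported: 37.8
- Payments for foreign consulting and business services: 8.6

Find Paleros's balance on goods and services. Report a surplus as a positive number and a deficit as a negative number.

Goods: -60.5 + 253.1 = 192.6
Services: 6.1 - 8.6 + 33.1 + 37.8 = 68.4
Trade balance = 192.6 + 68.4 = 261.0
(Excluded from the trade balance — primary income: interest paid on external government debt 23.1, profits repatriated by foreign-owned firms operating domestically 27.0; capital account: debt forgiveness received from foreign official creditors 6.4; secondary income: personal remittances received from nationals working abroad 8.7, contributions paid to international organisations 4.6, official development assistance provided to other countries 10.2; financial account: increase in resident deposits held at foreign banks 12.7, acquisition of a foreign subsidiary by a resident firm (outward FDI) 18.5, sale of domestic government bonds to non-residents 41.8.)

261.0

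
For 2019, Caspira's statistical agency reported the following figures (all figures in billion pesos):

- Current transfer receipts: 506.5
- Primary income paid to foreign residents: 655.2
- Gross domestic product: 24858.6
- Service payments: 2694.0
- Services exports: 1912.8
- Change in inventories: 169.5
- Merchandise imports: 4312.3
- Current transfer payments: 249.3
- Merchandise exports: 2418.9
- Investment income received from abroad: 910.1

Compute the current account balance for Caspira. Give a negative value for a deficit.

Goods balance = 2418.9 - 4312.3 = -1893.4
Services balance = 1912.8 - 2694.0 = -781.2
Trade balance (goods + services) = -1893.4 + (-781.2) = -2674.6
Net primary income = 910.1 - 655.2 = 254.9
Net secondary income = 506.5 - 249.3 = 257.2
Current account = -2674.6 + 254.9 + 257.2 = -2162.5

-2162.5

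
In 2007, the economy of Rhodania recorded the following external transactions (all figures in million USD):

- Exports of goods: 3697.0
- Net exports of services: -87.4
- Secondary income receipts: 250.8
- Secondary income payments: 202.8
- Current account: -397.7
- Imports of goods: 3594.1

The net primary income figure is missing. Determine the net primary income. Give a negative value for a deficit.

Current account = goods balance + services balance + net primary income + net secondary income
Sum of the known components = 63.5
Net primary income = CA - (known components) = -397.7 - 63.5 = -461.2

-461.2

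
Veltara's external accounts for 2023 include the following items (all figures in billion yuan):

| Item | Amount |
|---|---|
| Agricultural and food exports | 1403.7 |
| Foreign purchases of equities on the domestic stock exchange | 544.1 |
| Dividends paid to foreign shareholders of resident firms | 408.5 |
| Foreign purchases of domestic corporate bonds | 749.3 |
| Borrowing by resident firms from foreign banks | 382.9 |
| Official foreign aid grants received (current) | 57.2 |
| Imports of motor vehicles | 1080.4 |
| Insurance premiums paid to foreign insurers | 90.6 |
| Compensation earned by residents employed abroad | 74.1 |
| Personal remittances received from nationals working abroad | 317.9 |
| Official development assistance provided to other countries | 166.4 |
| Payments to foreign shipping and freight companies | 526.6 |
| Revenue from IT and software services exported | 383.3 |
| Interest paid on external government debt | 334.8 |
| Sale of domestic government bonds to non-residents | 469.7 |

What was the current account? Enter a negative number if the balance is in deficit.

-371.1

Goods: 1403.7 - 1080.4 = 323.3
Services: -90.6 + 383.3 - 526.6 = -233.9
Primary income: 74.1 - 408.5 - 334.8 = -669.2
Secondary income: 317.9 - 166.4 + 57.2 = 208.7
Current account = 323.3 + (-233.9) + (-669.2) + 208.7 = -371.1
(Excluded from the current account — financial account: foreign purchases of equities on the domestic stock exchange 544.1, foreign purchases of domestic corporate bonds 749.3, borrowing by resident firms from foreign banks 382.9, sale of domestic government bonds to non-residents 469.7.)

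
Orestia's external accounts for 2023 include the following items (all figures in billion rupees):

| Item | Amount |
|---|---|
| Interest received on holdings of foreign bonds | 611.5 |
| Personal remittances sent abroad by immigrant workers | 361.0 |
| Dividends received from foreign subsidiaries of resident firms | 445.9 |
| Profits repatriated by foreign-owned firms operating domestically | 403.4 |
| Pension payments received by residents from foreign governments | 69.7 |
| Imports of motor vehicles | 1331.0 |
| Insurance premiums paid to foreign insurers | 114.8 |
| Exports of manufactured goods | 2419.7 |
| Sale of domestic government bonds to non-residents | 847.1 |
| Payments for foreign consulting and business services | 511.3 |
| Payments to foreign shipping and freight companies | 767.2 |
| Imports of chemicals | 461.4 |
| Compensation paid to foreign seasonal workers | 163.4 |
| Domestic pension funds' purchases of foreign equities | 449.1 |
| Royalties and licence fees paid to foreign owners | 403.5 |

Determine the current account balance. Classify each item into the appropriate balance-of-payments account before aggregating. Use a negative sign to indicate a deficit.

Goods: 2419.7 - 1331.0 - 461.4 = 627.3
Services: -511.3 - 403.5 - 114.8 - 767.2 = -1796.8
Primary income: -403.4 + 611.5 + 445.9 - 163.4 = 490.6
Secondary income: -361.0 + 69.7 = -291.3
Current account = 627.3 + (-1796.8) + 490.6 + (-291.3) = -970.2
(Excluded from the current account — financial account: sale of domestic government bonds to non-residents 847.1, domestic pension funds' purchases of foreign equities 449.1.)

-970.2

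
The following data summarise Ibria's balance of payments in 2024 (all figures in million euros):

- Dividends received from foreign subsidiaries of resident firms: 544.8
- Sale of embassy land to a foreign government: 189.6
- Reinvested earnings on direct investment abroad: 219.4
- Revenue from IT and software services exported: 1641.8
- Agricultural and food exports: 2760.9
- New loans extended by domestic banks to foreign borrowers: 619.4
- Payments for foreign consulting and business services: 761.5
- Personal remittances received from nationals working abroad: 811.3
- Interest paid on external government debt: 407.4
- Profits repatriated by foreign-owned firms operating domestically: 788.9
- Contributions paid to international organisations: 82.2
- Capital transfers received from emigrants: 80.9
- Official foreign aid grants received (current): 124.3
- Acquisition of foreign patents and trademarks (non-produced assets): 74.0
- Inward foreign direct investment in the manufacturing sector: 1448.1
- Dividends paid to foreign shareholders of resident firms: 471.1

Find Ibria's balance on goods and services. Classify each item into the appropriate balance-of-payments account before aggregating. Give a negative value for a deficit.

3641.2

Goods: 2760.9
Services: -761.5 + 1641.8 = 880.3
Trade balance = 2760.9 + 880.3 = 3641.2
(Excluded from the trade balance — primary income: dividends received from foreign subsidiaries of resident firms 544.8, reinvested earnings on direct investment abroad 219.4, interest paid on external government debt 407.4, profits repatriated by foreign-owned firms operating domestically 788.9, dividends paid to foreign shareholders of resident firms 471.1; capital account: sale of embassy land to a foreign government 189.6, capital transfers received from emigrants 80.9, acquisition of foreign patents and trademarks (non-produced assets) 74.0; financial account: new loans extended by domestic banks to foreign borrowers 619.4, inward foreign direct investment in the manufacturing sector 1448.1; secondary income: personal remittances received from nationals working abroad 811.3, contributions paid to international organisations 82.2, official foreign aid grants received (current) 124.3.)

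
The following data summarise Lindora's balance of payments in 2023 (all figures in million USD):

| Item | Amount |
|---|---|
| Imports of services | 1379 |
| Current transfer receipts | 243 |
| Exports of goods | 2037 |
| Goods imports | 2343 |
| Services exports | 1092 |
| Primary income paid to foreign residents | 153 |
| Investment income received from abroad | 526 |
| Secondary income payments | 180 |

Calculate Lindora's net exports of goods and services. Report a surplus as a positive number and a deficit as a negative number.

Goods balance = 2037 - 2343 = -306
Services balance = 1092 - 1379 = -287
Trade balance (goods + services) = -306 + (-287) = -593

-593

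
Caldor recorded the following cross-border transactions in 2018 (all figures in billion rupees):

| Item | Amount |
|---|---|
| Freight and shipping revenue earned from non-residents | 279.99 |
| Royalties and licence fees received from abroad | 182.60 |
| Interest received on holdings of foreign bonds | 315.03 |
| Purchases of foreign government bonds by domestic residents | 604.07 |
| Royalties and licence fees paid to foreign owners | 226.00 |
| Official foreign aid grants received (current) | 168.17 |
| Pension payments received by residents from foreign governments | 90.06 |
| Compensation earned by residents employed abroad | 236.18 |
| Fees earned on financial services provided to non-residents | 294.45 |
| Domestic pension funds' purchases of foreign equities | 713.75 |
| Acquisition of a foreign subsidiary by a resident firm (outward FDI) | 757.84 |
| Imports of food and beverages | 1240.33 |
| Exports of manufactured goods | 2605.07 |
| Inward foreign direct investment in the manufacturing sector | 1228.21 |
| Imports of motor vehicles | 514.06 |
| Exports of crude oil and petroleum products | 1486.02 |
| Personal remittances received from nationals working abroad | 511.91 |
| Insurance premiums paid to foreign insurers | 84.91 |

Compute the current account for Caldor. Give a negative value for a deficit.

Goods: 1486.02 - 1240.33 - 514.06 + 2605.07 = 2336.70
Services: 182.60 - 84.91 - 226.00 + 279.99 + 294.45 = 446.13
Primary income: 315.03 + 236.18 = 551.21
Secondary income: 90.06 + 168.17 + 511.91 = 770.14
Current account = 2336.70 + 446.13 + 551.21 + 770.14 = 4104.18
(Excluded from the current account — financial account: purchases of foreign government bonds by domestic residents 604.07, domestic pension funds' purchases of foreign equities 713.75, acquisition of a foreign subsidiary by a resident firm (outward FDI) 757.84, inward foreign direct investment in the manufacturing sector 1228.21.)

4104.18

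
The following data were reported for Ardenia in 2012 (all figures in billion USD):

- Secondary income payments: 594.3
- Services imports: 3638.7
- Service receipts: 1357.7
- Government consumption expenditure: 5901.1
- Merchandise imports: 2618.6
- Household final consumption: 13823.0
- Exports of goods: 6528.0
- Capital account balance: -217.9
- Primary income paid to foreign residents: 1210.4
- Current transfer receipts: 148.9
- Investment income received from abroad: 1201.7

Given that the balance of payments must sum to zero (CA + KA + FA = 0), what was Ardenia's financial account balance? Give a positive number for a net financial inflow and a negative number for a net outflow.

Goods balance = 6528.0 - 2618.6 = 3909.4
Services balance = 1357.7 - 3638.7 = -2281.0
Trade balance (goods + services) = 3909.4 + (-2281.0) = 1628.4
Net primary income = 1201.7 - 1210.4 = -8.7
Net secondary income = 148.9 - 594.3 = -445.4
Current account = 1628.4 + (-8.7) + (-445.4) = 1174.3
Financial account = -(1174.3 + (-217.9)) = -956.4

-956.4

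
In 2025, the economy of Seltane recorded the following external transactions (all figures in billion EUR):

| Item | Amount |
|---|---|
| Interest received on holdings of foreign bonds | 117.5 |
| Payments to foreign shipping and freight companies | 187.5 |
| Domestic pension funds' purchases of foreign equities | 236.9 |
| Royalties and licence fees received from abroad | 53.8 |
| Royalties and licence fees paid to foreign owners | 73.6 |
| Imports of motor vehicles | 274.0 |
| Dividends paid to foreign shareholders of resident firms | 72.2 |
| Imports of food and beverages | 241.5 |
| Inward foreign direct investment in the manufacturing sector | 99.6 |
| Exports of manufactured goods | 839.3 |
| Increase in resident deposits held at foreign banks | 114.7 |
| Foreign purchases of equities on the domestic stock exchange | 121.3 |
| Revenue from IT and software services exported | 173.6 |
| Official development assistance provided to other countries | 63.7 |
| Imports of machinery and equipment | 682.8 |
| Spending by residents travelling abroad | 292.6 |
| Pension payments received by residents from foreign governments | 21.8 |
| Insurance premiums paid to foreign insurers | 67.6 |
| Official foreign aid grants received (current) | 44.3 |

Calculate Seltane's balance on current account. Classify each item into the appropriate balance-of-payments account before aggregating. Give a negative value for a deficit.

Goods: -682.8 - 241.5 - 274.0 + 839.3 = -359.0
Services: -73.6 - 187.5 - 67.6 - 292.6 + 173.6 + 53.8 = -393.9
Primary income: -72.2 + 117.5 = 45.3
Secondary income: 21.8 + 44.3 - 63.7 = 2.4
Current account = (-359.0) + (-393.9) + 45.3 + 2.4 = -705.2
(Excluded from the current account — financial account: domestic pension funds' purchases of foreign equities 236.9, inward foreign direct investment in the manufacturing sector 99.6, increase in resident deposits held at foreign banks 114.7, foreign purchases of equities on the domestic stock exchange 121.3.)

-705.2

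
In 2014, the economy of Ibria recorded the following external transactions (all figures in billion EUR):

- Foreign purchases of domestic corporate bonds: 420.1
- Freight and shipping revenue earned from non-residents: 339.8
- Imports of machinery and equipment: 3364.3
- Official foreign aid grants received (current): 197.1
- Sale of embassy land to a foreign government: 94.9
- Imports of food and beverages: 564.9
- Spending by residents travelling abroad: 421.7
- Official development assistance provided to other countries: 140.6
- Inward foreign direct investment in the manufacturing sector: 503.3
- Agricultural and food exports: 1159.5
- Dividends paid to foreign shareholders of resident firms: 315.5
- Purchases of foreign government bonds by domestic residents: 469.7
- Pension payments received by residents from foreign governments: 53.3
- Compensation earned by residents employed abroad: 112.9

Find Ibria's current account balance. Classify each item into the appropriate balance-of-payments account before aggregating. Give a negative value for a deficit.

-2944.4

Goods: -564.9 - 3364.3 + 1159.5 = -2769.7
Services: 339.8 - 421.7 = -81.9
Primary income: 112.9 - 315.5 = -202.6
Secondary income: 53.3 + 197.1 - 140.6 = 109.8
Current account = (-2769.7) + (-81.9) + (-202.6) + 109.8 = -2944.4
(Excluded from the current account — financial account: foreign purchases of domestic corporate bonds 420.1, inward foreign direct investment in the manufacturing sector 503.3, purchases of foreign government bonds by domestic residents 469.7; capital account: sale of embassy land to a foreign government 94.9.)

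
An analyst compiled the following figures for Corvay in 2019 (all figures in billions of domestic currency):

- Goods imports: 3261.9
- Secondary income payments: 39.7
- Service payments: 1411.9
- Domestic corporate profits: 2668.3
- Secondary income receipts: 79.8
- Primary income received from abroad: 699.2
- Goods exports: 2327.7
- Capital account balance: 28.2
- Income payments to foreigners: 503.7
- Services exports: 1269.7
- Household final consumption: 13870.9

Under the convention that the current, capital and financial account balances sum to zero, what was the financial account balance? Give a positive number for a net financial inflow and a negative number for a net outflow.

812.6

Goods balance = 2327.7 - 3261.9 = -934.2
Services balance = 1269.7 - 1411.9 = -142.2
Trade balance (goods + services) = -934.2 + (-142.2) = -1076.4
Net primary income = 699.2 - 503.7 = 195.5
Net secondary income = 79.8 - 39.7 = 40.1
Current account = -1076.4 + 195.5 + 40.1 = -840.8
Financial account = -(-840.8 + 28.2) = 812.6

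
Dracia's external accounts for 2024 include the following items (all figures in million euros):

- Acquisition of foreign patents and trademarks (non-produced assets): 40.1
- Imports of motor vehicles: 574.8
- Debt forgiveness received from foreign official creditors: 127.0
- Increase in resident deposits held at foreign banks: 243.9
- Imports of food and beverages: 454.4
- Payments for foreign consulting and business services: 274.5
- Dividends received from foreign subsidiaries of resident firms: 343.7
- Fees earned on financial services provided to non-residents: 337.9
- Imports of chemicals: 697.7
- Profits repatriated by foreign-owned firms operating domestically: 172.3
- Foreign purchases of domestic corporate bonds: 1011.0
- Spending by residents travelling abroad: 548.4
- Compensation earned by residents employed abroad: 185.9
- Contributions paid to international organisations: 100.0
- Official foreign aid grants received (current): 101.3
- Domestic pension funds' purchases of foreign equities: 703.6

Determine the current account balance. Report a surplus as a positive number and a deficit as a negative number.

-1853.3

Goods: -574.8 - 697.7 - 454.4 = -1726.9
Services: 337.9 - 274.5 - 548.4 = -485.0
Primary income: 185.9 - 172.3 + 343.7 = 357.3
Secondary income: -100.0 + 101.3 = 1.3
Current account = (-1726.9) + (-485.0) + 357.3 + 1.3 = -1853.3
(Excluded from the current account — capital account: acquisition of foreign patents and trademarks (non-produced assets) 40.1, debt forgiveness received from foreign official creditors 127.0; financial account: increase in resident deposits held at foreign banks 243.9, foreign purchases of domestic corporate bonds 1011.0, domestic pension funds' purchases of foreign equities 703.6.)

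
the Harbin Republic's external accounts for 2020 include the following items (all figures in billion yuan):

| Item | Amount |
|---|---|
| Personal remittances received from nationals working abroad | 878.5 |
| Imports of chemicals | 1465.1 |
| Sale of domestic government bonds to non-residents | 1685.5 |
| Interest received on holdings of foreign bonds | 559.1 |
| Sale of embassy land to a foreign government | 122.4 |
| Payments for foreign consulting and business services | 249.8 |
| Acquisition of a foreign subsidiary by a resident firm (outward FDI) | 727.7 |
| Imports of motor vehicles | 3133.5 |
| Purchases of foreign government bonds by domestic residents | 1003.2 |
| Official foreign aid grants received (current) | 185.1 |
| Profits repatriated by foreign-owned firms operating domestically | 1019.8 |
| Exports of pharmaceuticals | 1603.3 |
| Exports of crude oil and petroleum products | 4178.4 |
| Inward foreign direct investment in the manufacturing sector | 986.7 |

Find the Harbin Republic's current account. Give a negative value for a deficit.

1536.2

Goods: 1603.3 - 3133.5 - 1465.1 + 4178.4 = 1183.1
Services: -249.8
Primary income: -1019.8 + 559.1 = -460.7
Secondary income: 878.5 + 185.1 = 1063.6
Current account = 1183.1 + (-249.8) + (-460.7) + 1063.6 = 1536.2
(Excluded from the current account — financial account: sale of domestic government bonds to non-residents 1685.5, acquisition of a foreign subsidiary by a resident firm (outward FDI) 727.7, purchases of foreign government bonds by domestic residents 1003.2, inward foreign direct investment in the manufacturing sector 986.7; capital account: sale of embassy land to a foreign government 122.4.)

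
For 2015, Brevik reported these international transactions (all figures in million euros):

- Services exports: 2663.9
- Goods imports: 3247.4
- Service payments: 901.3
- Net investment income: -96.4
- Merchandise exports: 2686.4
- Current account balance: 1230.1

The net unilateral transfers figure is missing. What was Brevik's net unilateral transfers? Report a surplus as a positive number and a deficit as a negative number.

124.9

Current account = goods balance + services balance + net primary income + net secondary income
Sum of the known components = 1105.2
Net unilateral transfers = CA - (known components) = 1230.1 - 1105.2 = 124.9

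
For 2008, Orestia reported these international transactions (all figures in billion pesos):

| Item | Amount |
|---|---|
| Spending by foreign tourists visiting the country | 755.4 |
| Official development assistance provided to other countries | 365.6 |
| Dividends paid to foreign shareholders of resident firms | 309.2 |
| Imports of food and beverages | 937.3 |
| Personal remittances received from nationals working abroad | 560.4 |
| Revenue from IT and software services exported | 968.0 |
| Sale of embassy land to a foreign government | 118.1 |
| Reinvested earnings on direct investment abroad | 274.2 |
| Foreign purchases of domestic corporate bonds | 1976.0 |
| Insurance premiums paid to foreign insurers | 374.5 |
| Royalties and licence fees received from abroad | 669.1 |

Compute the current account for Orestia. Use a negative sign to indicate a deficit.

Goods: -937.3
Services: 669.1 + 968.0 + 755.4 - 374.5 = 2018.0
Primary income: 274.2 - 309.2 = -35.0
Secondary income: 560.4 - 365.6 = 194.8
Current account = (-937.3) + 2018.0 + (-35.0) + 194.8 = 1240.5
(Excluded from the current account — capital account: sale of embassy land to a foreign government 118.1; financial account: foreign purchases of domestic corporate bonds 1976.0.)

1240.5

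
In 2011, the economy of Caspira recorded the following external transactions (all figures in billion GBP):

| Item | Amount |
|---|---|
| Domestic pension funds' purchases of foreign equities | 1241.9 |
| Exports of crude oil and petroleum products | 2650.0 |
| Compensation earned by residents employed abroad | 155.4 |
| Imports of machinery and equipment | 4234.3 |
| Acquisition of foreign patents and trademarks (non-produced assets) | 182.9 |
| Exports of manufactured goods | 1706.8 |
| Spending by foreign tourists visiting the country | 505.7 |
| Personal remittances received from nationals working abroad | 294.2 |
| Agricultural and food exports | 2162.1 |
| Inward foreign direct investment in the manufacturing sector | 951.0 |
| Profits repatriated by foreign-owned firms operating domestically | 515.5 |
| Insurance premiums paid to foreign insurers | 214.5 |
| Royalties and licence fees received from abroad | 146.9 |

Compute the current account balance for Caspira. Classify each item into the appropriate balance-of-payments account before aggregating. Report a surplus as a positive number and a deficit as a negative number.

2656.8

Goods: 2162.1 - 4234.3 + 2650.0 + 1706.8 = 2284.6
Services: 146.9 + 505.7 - 214.5 = 438.1
Primary income: 155.4 - 515.5 = -360.1
Secondary income: 294.2
Current account = 2284.6 + 438.1 + (-360.1) + 294.2 = 2656.8
(Excluded from the current account — financial account: domestic pension funds' purchases of foreign equities 1241.9, inward foreign direct investment in the manufacturing sector 951.0; capital account: acquisition of foreign patents and trademarks (non-produced assets) 182.9.)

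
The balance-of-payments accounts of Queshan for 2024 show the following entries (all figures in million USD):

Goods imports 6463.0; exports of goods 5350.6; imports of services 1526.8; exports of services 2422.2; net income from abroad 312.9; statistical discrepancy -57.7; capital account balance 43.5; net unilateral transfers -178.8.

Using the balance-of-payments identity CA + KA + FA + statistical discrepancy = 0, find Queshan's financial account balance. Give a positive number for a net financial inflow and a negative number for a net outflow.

Goods balance = 5350.6 - 6463.0 = -1112.4
Services balance = 2422.2 - 1526.8 = 895.4
Trade balance (goods + services) = -1112.4 + 895.4 = -217.0
Net primary income = 312.9
Net secondary income = -178.8
Current account = -217.0 + 312.9 + (-178.8) = -82.9
Financial account = -(-82.9 + 43.5 + (-57.7)) = 97.1

97.1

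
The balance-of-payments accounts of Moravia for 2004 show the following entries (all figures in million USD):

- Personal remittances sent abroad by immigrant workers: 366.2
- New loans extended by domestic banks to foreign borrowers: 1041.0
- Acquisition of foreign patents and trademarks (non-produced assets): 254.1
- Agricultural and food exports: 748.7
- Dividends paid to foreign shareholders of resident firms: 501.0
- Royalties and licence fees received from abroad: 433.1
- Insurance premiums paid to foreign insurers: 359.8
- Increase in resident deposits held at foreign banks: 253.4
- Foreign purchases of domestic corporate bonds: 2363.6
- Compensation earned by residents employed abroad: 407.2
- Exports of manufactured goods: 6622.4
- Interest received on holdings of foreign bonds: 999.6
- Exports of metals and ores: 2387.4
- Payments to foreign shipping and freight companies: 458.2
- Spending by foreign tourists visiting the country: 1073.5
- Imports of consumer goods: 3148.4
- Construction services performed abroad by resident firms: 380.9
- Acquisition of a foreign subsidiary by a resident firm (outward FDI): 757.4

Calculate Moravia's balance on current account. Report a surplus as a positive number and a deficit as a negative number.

Goods: 748.7 - 3148.4 + 6622.4 + 2387.4 = 6610.1
Services: 1073.5 - 458.2 + 380.9 + 433.1 - 359.8 = 1069.5
Primary income: -501.0 + 999.6 + 407.2 = 905.8
Secondary income: -366.2
Current account = 6610.1 + 1069.5 + 905.8 + (-366.2) = 8219.2
(Excluded from the current account — financial account: new loans extended by domestic banks to foreign borrowers 1041.0, increase in resident deposits held at foreign banks 253.4, foreign purchases of domestic corporate bonds 2363.6, acquisition of a foreign subsidiary by a resident firm (outward FDI) 757.4; capital account: acquisition of foreign patents and trademarks (non-produced assets) 254.1.)

8219.2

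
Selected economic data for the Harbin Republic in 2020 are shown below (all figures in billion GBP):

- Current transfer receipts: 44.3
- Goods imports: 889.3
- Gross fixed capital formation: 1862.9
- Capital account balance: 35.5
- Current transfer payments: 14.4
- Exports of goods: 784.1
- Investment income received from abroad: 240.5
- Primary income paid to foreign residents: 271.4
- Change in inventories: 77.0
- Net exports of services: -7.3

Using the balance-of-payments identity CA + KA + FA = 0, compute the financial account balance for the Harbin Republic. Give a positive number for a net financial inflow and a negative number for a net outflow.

78.0

Goods balance = 784.1 - 889.3 = -105.2
Services balance = -7.3
Trade balance (goods + services) = -105.2 + (-7.3) = -112.5
Net primary income = 240.5 - 271.4 = -30.9
Net secondary income = 44.3 - 14.4 = 29.9
Current account = -112.5 + (-30.9) + 29.9 = -113.5
Financial account = -(-113.5 + 35.5) = 78.0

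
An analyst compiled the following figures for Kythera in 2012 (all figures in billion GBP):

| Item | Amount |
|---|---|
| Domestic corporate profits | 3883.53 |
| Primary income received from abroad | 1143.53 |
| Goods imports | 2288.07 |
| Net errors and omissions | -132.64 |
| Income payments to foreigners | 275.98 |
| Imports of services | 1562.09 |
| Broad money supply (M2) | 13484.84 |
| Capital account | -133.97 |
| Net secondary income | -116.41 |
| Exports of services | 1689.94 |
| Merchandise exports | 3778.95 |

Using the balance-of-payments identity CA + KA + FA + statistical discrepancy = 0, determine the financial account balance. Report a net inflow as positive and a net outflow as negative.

Goods balance = 3778.95 - 2288.07 = 1490.88
Services balance = 1689.94 - 1562.09 = 127.85
Trade balance (goods + services) = 1490.88 + 127.85 = 1618.73
Net primary income = 1143.53 - 275.98 = 867.55
Net secondary income = -116.41
Current account = 1618.73 + 867.55 + (-116.41) = 2369.87
Financial account = -(2369.87 + (-133.97) + (-132.64)) = -2103.26

-2103.26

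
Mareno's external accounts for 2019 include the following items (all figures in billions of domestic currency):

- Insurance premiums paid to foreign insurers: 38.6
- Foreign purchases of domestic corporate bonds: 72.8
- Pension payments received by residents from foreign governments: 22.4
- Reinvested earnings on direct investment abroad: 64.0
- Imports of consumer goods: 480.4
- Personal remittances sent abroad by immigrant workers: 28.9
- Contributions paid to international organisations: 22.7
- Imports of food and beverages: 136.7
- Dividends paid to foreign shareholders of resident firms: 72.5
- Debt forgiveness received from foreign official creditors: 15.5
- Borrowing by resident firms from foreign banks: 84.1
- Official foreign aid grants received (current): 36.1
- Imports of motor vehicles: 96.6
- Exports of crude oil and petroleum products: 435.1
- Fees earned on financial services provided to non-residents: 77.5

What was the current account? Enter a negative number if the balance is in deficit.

Goods: -136.7 - 96.6 + 435.1 - 480.4 = -278.6
Services: 77.5 - 38.6 = 38.9
Primary income: -72.5 + 64.0 = -8.5
Secondary income: -22.7 + 22.4 - 28.9 + 36.1 = 6.9
Current account = (-278.6) + 38.9 + (-8.5) + 6.9 = -241.3
(Excluded from the current account — financial account: foreign purchases of domestic corporate bonds 72.8, borrowing by resident firms from foreign banks 84.1; capital account: debt forgiveness received from foreign official creditors 15.5.)

-241.3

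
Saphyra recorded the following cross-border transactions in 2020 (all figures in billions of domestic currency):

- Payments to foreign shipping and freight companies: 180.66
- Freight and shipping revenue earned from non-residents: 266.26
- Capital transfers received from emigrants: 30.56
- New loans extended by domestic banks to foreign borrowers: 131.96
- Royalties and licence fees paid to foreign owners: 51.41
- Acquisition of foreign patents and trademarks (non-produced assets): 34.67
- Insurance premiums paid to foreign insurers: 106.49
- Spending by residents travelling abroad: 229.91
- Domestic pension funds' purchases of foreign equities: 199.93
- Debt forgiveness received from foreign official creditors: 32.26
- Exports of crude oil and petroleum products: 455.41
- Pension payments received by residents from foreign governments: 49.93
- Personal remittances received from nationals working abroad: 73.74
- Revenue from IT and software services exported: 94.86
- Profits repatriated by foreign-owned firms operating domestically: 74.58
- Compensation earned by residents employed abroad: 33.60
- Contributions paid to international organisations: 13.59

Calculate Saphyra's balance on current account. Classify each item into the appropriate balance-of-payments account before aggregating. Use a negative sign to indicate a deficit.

317.16

Goods: 455.41
Services: 266.26 - 229.91 - 51.41 + 94.86 - 106.49 - 180.66 = -207.35
Primary income: -74.58 + 33.60 = -40.98
Secondary income: 73.74 - 13.59 + 49.93 = 110.08
Current account = 455.41 + (-207.35) + (-40.98) + 110.08 = 317.16
(Excluded from the current account — capital account: capital transfers received from emigrants 30.56, acquisition of foreign patents and trademarks (non-produced assets) 34.67, debt forgiveness received from foreign official creditors 32.26; financial account: new loans extended by domestic banks to foreign borrowers 131.96, domestic pension funds' purchases of foreign equities 199.93.)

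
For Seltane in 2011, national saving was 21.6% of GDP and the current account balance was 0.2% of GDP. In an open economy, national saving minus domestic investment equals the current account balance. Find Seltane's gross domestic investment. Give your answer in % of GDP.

I = S - CA = 21.6 - 0.2 = 21.4

21.4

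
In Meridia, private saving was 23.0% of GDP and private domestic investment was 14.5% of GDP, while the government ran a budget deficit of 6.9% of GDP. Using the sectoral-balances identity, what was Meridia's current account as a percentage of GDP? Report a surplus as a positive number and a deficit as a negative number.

1.6

By the sectoral-balances identity, CA = (S_private - I) + (T - G).
Private balance = 23.0 - 14.5 = 8.5
Government balance (T - G) = -6.9
CA = 8.5 + (-6.9) = 1.6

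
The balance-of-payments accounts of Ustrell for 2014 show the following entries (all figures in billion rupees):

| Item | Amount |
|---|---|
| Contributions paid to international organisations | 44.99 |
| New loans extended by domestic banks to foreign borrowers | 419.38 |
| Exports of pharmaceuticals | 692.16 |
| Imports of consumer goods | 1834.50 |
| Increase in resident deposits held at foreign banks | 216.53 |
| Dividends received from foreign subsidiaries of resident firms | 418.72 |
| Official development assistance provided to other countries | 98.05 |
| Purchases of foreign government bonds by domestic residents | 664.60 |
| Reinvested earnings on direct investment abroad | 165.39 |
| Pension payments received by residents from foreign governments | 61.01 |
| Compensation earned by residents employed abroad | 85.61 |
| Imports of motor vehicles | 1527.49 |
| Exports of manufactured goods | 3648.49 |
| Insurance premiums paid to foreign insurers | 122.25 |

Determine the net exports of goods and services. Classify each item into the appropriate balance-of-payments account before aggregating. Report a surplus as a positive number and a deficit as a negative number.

Goods: 3648.49 - 1834.50 + 692.16 - 1527.49 = 978.66
Services: -122.25
Trade balance = 978.66 + (-122.25) = 856.41
(Excluded from the trade balance — secondary income: contributions paid to international organisations 44.99, official development assistance provided to other countries 98.05, pension payments received by residents from foreign governments 61.01; financial account: new loans extended by domestic banks to foreign borrowers 419.38, increase in resident deposits held at foreign banks 216.53, purchases of foreign government bonds by domestic residents 664.60; primary income: dividends received from foreign subsidiaries of resident firms 418.72, reinvested earnings on direct investment abroad 165.39, compensation earned by residents employed abroad 85.61.)

856.41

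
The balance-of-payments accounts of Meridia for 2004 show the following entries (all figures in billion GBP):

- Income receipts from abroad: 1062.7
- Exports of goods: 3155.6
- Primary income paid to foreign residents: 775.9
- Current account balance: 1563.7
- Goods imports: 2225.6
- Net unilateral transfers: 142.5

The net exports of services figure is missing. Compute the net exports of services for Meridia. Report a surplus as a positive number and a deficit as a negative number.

Current account = goods balance + services balance + net primary income + net secondary income
Sum of the known components = 1359.3
Net exports of services = CA - (known components) = 1563.7 - 1359.3 = 204.4

204.4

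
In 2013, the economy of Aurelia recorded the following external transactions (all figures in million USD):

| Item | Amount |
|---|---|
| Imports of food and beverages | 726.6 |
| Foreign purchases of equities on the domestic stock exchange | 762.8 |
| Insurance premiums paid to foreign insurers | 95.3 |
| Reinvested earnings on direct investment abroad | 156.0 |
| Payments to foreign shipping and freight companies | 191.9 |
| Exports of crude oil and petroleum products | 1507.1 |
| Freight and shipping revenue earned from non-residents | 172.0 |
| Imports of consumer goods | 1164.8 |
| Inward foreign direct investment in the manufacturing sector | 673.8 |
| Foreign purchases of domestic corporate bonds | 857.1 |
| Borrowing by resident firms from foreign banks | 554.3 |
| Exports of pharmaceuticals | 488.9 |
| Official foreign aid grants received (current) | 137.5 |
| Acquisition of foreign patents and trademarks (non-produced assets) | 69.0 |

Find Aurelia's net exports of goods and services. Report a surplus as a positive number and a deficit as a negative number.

-10.6

Goods: 488.9 - 1164.8 - 726.6 + 1507.1 = 104.6
Services: -95.3 - 191.9 + 172.0 = -115.2
Trade balance = 104.6 + (-115.2) = -10.6
(Excluded from the trade balance — financial account: foreign purchases of equities on the domestic stock exchange 762.8, inward foreign direct investment in the manufacturing sector 673.8, foreign purchases of domestic corporate bonds 857.1, borrowing by resident firms from foreign banks 554.3; primary income: reinvested earnings on direct investment abroad 156.0; secondary income: official foreign aid grants received (current) 137.5; capital account: acquisition of foreign patents and trademarks (non-produced assets) 69.0.)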